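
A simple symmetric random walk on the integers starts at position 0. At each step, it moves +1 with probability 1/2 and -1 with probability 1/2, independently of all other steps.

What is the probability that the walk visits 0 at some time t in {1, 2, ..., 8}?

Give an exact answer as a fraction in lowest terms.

Answer: 93/128

Derivation:
Count via complement. Let g(t,s) = #length-t paths at position s with S_1..S_t all ≠ 0.
g(t,s) = g(t-1,s-1) + g(t-1,s+1) for s ≠ 0; g(t,0) = 0.
t=0: g(0,0)=1
t=1: g(1,-1)=1 g(1,1)=1
t=2: g(2,-2)=1 g(2,2)=1
t=3: g(3,-3)=1 g(3,-1)=1 g(3,1)=1 g(3,3)=1
t=4: g(4,-4)=1 g(4,-2)=2 g(4,2)=2 g(4,4)=1
t=5: g(5,-5)=1 g(5,-3)=3 g(5,-1)=2 g(5,1)=2 g(5,3)=3 g(5,5)=1
t=6: g(6,-6)=1 g(6,-4)=4 g(6,-2)=5 g(6,2)=5 g(6,4)=4 g(6,6)=1
t=7: g(7,-7)=1 g(7,-5)=5 g(7,-3)=9 g(7,-1)=5 g(7,1)=5 g(7,3)=9 g(7,5)=5 g(7,7)=1
t=8: g(8,-8)=1 g(8,-6)=6 g(8,-4)=14 g(8,-2)=14 g(8,2)=14 g(8,4)=14 g(8,6)=6 g(8,8)=1
Paths never hitting 0: Σ_s g(8,s) = 70
Paths hitting 0: 2^8 - 70 = 186
P = 186/256 = 93/128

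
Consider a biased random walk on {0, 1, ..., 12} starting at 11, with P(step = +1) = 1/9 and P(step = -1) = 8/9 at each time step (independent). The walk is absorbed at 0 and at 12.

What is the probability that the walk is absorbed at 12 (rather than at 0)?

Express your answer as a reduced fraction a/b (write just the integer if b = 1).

Answer: 1227133513/9817068105

Derivation:
Biased walk: p = 1/9, q = 8/9, r = q/p = 8
Gambler's ruin: P(hit 12 before 0 | start at 11) = (1 - r^a)/(1 - r^N)
r^11 = 8589934592; r^12 = 68719476736
P = (1 - 8589934592) / (1 - 68719476736) = -8589934591 / -68719476735 = 1227133513/9817068105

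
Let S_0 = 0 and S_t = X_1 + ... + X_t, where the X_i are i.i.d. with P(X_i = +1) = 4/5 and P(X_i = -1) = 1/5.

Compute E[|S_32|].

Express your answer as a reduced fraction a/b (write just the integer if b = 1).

S_32 takes values m ≡ 0 (mod 2) with |m| ≤ 32; P(S_32=m) = C(32,(32+m)/2) · (4/5)^((32+m)/2) · (1/5)^((32-m)/2).
Distribution: P(S=-32)=1/23283064365386962890625, P(S=-30)=128/23283064365386962890625, P(S=-28)=7936/23283064365386962890625, P(S=-26)=63488/4656612873077392578125, P(S=-24)=1841152/4656612873077392578125, P(S=-22)=206209024/23283064365386962890625, P(S=-20)=3711762432/23283064365386962890625, P(S=-18)=55146184704/23283064365386962890625, P(S=-16)=27573092352/931322574615478515625, P(S=-14)=294112985088/931322574615478515625, P(S=-12)=13529197314048/4656612873077392578125, P(S=-10)=108233578512384/4656612873077392578125, P(S=-8)=757635049586688/4656612873077392578125, P(S=-6)=932473907183616/931322574615478515625, P(S=-4)=5062001210425344/931322574615478515625, P(S=-2)=121488029050208256/4656612873077392578125, P(S=0)=516324123463385088/4656612873077392578125, P(S=2)=1943808464803332096/4656612873077392578125, P(S=4)=1295872309868888064/931322574615478515625, P(S=6)=3819413123824091136/931322574615478515625, P(S=8)=49652370609713184768/4656612873077392578125, P(S=10)=113491132822201565184/4656612873077392578125, P(S=12)=226982265644403130368/4656612873077392578125, P(S=14)=78950353267618480128/931322574615478515625, P(S=16)=118425529901427720192/931322574615478515625, P(S=18)=3789616956845687046144/23283064365386962890625, P(S=20)=4081125953526124511232/23283064365386962890625, P(S=22)=3627667514245444009984/23283064365386962890625, P(S=24)=518238216320777715712/4656612873077392578125, P(S=26)=285924533142498050048/4656612873077392578125, P(S=28)=571849066284996100096/23283064365386962890625, P(S=30)=147573952589676412928/23283064365386962890625, P(S=32)=18446744073709551616/23283064365386962890625
E[|S_32|] = Σ_m |m|·P(S_32=m) = 89407726201234251260064/4656612873077392578125

Answer: 89407726201234251260064/4656612873077392578125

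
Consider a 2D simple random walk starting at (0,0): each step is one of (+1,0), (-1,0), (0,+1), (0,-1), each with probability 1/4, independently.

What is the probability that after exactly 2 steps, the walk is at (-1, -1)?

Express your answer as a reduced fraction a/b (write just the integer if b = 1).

Let h be the number of horizontal steps (so 2-h are vertical). To end at (-1,-1) need (h-1)/2 right-steps and ((2-h)-1)/2 up-steps.
Sum over h with 1 ≤ h ≤ 1, h ≡ 1 (mod 2), 2-h ≡ 1 (mod 2):
h=1: C(2,1)·C(1,0)·C(1,0) = 2·1·1 = 2
Total favorable: 2
Total paths: 4^2 = 16
P = 2/16 = 1/8

Answer: 1/8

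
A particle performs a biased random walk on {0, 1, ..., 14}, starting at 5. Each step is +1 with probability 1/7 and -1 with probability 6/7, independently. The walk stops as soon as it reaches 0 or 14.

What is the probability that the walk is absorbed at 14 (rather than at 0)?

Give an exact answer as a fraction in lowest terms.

Biased walk: p = 1/7, q = 6/7, r = q/p = 6
Gambler's ruin: P(hit 14 before 0 | start at 5) = (1 - r^a)/(1 - r^N)
r^5 = 7776; r^14 = 78364164096
P = (1 - 7776) / (1 - 78364164096) = -7775 / -78364164095 = 1555/15672832819

Answer: 1555/15672832819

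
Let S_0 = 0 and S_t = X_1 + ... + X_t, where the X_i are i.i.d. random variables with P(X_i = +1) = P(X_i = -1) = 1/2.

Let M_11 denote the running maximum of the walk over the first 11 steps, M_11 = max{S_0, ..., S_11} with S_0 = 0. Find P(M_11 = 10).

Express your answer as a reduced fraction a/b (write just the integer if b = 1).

Let M_11 = max(S_0,...,S_11). Use the reflection principle: for j ≥ 1, #{paths with M_11 ≥ j} = #{S_11 ≥ j} + #{S_11 ≥ j+1}.
By reflection, #{M_11 ≥ 10} = #{S_11 ≥ 10} + #{S_11 ≥ 11} = 1 + 1 = 2.
#{M_11 ≥ 11} = #{S_11 ≥ 11} + #{S_11 ≥ 12} = 1 + 0 = 1.
#{M_11 = 10} = 2 - 1 = 1.
P(M_11 = 10) = 1/2048 = 1/2048

Answer: 1/2048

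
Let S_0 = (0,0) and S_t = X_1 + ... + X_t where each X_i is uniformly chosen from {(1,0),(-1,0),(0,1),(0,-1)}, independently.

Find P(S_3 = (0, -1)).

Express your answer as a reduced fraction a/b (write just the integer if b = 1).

Let h be the number of horizontal steps (so 3-h are vertical). To end at (0,-1) need (h+0)/2 right-steps and ((3-h)-1)/2 up-steps.
Sum over h with 0 ≤ h ≤ 2, h ≡ 0 (mod 2), 3-h ≡ 1 (mod 2):
h=0: C(3,0)·C(0,0)·C(3,1) = 1·1·3 = 3
h=2: C(3,2)·C(2,1)·C(1,0) = 3·2·1 = 6
Total favorable: 9
Total paths: 4^3 = 64
P = 9/64 = 9/64

Answer: 9/64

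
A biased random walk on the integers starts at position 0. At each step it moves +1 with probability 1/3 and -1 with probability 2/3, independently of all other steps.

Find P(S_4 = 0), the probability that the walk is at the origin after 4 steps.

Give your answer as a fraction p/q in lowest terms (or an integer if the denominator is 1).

To be at 0 after 4 steps: need exactly 2 steps of +1 and 2 of -1.
Number of such sequences: C(4,2) = 6
Each has probability (1/3)^2 · (2/3)^2 = 4/81
P = 6 · 4/81 = 8/27

Answer: 8/27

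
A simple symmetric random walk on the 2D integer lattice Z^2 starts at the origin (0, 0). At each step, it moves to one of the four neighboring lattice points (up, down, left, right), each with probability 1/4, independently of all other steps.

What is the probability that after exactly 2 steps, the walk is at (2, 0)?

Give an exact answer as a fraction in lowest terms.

Answer: 1/16

Derivation:
Let h be the number of horizontal steps (so 2-h are vertical). To end at (2,0) need (h+2)/2 right-steps and ((2-h)+0)/2 up-steps.
Sum over h with 2 ≤ h ≤ 2, h ≡ 0 (mod 2), 2-h ≡ 0 (mod 2):
h=2: C(2,2)·C(2,2)·C(0,0) = 1·1·1 = 1
Total favorable: 1
Total paths: 4^2 = 16
P = 1/16 = 1/16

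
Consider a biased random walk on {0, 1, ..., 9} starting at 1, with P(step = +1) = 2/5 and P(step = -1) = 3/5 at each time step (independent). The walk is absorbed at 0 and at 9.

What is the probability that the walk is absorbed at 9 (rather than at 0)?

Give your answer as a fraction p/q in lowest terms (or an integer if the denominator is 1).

Biased walk: p = 2/5, q = 3/5, r = q/p = 3/2
Gambler's ruin: P(hit 9 before 0 | start at 1) = (1 - r^a)/(1 - r^N)
r^1 = 3/2; r^9 = 19683/512
P = (1 - 3/2) / (1 - 19683/512) = -1/2 / -19171/512 = 256/19171

Answer: 256/19171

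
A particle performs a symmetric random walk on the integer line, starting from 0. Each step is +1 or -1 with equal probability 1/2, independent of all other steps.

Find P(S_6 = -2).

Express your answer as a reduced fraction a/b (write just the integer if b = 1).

To reach position -2 after 6 steps: need 2 steps of +1 and 4 of -1.
Favorable paths: C(6,2) = 15
Total paths: 2^6 = 64
P = 15/64 = 15/64

Answer: 15/64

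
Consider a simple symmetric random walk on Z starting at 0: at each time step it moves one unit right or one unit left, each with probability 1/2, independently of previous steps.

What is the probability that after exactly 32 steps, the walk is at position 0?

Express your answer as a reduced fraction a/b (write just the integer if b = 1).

Answer: 300540195/2147483648

Derivation:
To return to 0 after 32 steps: need exactly 16 steps of +1 and 16 of -1.
Favorable paths: C(32,16) = 601080390
Total paths: 2^32 = 4294967296
P = 601080390/4294967296 = 300540195/2147483648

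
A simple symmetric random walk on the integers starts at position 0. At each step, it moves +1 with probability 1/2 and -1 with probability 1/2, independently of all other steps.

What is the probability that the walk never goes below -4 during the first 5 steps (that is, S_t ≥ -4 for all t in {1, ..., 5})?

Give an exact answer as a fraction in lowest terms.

Let f(t,s) = #length-t paths at position s with S_1..S_t all ≥ -4.
f(t,s) = f(t-1,s-1) + f(t-1,s+1) for s ≥ -4; f(t,s) = 0 for s < -4.
t=0: f(0,0)=1
t=1: f(1,-1)=1 f(1,1)=1
t=2: f(2,-2)=1 f(2,0)=2 f(2,2)=1
t=3: f(3,-3)=1 f(3,-1)=3 f(3,1)=3 f(3,3)=1
t=4: f(4,-4)=1 f(4,-2)=4 f(4,0)=6 f(4,2)=4 f(4,4)=1
t=5: f(5,-3)=5 f(5,-1)=10 f(5,1)=10 f(5,3)=5 f(5,5)=1
Σ_s f(5,s) = 31
P = 31/32 = 31/32

Answer: 31/32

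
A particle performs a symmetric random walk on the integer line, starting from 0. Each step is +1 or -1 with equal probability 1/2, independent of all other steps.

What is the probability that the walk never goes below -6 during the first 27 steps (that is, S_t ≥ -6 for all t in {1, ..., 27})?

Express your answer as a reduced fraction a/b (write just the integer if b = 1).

Let f(t,s) = #length-t paths at position s with S_1..S_t all ≥ -6.
f(t,s) = f(t-1,s-1) + f(t-1,s+1) for s ≥ -6; f(t,s) = 0 for s < -6.
t=0: f(0,0)=1
t=1: f(1,-1)=1 f(1,1)=1
t=2: f(2,-2)=1 f(2,0)=2 f(2,2)=1
t=3: f(3,-3)=1 f(3,-1)=3 f(3,1)=3 f(3,3)=1
t=4: f(4,-4)=1 f(4,-2)=4 f(4,0)=6 f(4,2)=4 f(4,4)=1
t=5: f(5,-5)=1 f(5,-3)=5 f(5,-1)=10 f(5,1)=10 f(5,3)=5 f(5,5)=1
t=6: f(6,-6)=1 f(6,-4)=6 f(6,-2)=15 f(6,0)=20 f(6,2)=15 f(6,4)=6 f(6,6)=1
t=7: f(7,-5)=7 f(7,-3)=21 f(7,-1)=35 f(7,1)=35 f(7,3)=21 f(7,5)=7 f(7,7)=1
t=8: f(8,-6)=7 f(8,-4)=28 f(8,-2)=56 f(8,0)=70 f(8,2)=56 f(8,4)=28 f(8,6)=8 f(8,8)=1
t=9: f(9,-5)=35 f(9,-3)=84 f(9,-1)=126 f(9,1)=126 f(9,3)=84 f(9,5)=36 f(9,7)=9 f(9,9)=1
t=10: f(10,-6)=35 f(10,-4)=119 f(10,-2)=210 f(10,0)=252 f(10,2)=210 f(10,4)=120 f(10,6)=45 f(10,8)=10 f(10,10)=1
t=11: f(11,-5)=154 f(11,-3)=329 f(11,-1)=462 f(11,1)=462 f(11,3)=330 f(11,5)=165 f(11,7)=55 f(11,9)=11 f(11,11)=1
t=12: f(12,-6)=154 f(12,-4)=483 f(12,-2)=791 f(12,0)=924 f(12,2)=792 f(12,4)=495 f(12,6)=220 f(12,8)=66 f(12,10)=12 f(12,12)=1
t=13: f(13,-5)=637 f(13,-3)=1274 f(13,-1)=1715 f(13,1)=1716 f(13,3)=1287 f(13,5)=715 f(13,7)=286 f(13,9)=78 f(13,11)=13 f(13,13)=1
t=14: f(14,-6)=637 f(14,-4)=1911 f(14,-2)=2989 f(14,0)=3431 f(14,2)=3003 f(14,4)=2002 f(14,6)=1001 f(14,8)=364 f(14,10)=91 f(14,12)=14 f(14,14)=1
t=15: f(15,-5)=2548 f(15,-3)=4900 f(15,-1)=6420 f(15,1)=6434 f(15,3)=5005 f(15,5)=3003 f(15,7)=1365 f(15,9)=455 f(15,11)=105 f(15,13)=15 f(15,15)=1
t=16: f(16,-6)=2548 f(16,-4)=7448 f(16,-2)=11320 f(16,0)=12854 f(16,2)=11439 f(16,4)=8008 f(16,6)=4368 f(16,8)=1820 f(16,10)=560 f(16,12)=120 f(16,14)=16 f(16,16)=1
t=17: f(17,-5)=9996 f(17,-3)=18768 f(17,-1)=24174 f(17,1)=24293 f(17,3)=19447 f(17,5)=12376 f(17,7)=6188 f(17,9)=2380 f(17,11)=680 f(17,13)=136 f(17,15)=17 f(17,17)=1
t=18: f(18,-6)=9996 f(18,-4)=28764 f(18,-2)=42942 f(18,0)=48467 f(18,2)=43740 f(18,4)=31823 f(18,6)=18564 f(18,8)=8568 f(18,10)=3060 f(18,12)=816 f(18,14)=153 f(18,16)=18 f(18,18)=1
t=19: f(19,-5)=38760 f(19,-3)=71706 f(19,-1)=91409 f(19,1)=92207 f(19,3)=75563 f(19,5)=50387 f(19,7)=27132 f(19,9)=11628 f(19,11)=3876 f(19,13)=969 f(19,15)=171 f(19,17)=19 f(19,19)=1
t=20: f(20,-6)=38760 f(20,-4)=110466 f(20,-2)=163115 f(20,0)=183616 f(20,2)=167770 f(20,4)=125950 f(20,6)=77519 f(20,8)=38760 f(20,10)=15504 f(20,12)=4845 f(20,14)=1140 f(20,16)=190 f(20,18)=20 f(20,20)=1
t=21: f(21,-5)=149226 f(21,-3)=273581 f(21,-1)=346731 f(21,1)=351386 f(21,3)=293720 f(21,5)=203469 f(21,7)=116279 f(21,9)=54264 f(21,11)=20349 f(21,13)=5985 f(21,15)=1330 f(21,17)=210 f(21,19)=21 f(21,21)=1
t=22: f(22,-6)=149226 f(22,-4)=422807 f(22,-2)=620312 f(22,0)=698117 f(22,2)=645106 f(22,4)=497189 f(22,6)=319748 f(22,8)=170543 f(22,10)=74613 f(22,12)=26334 f(22,14)=7315 f(22,16)=1540 f(22,18)=231 f(22,20)=22 f(22,22)=1
t=23: f(23,-5)=572033 f(23,-3)=1043119 f(23,-1)=1318429 f(23,1)=1343223 f(23,3)=1142295 f(23,5)=816937 f(23,7)=490291 f(23,9)=245156 f(23,11)=100947 f(23,13)=33649 f(23,15)=8855 f(23,17)=1771 f(23,19)=253 f(23,21)=23 f(23,23)=1
t=24: f(24,-6)=572033 f(24,-4)=1615152 f(24,-2)=2361548 f(24,0)=2661652 f(24,2)=2485518 f(24,4)=1959232 f(24,6)=1307228 f(24,8)=735447 f(24,10)=346103 f(24,12)=134596 f(24,14)=42504 f(24,16)=10626 f(24,18)=2024 f(24,20)=276 f(24,22)=24 f(24,24)=1
t=25: f(25,-5)=2187185 f(25,-3)=3976700 f(25,-1)=5023200 f(25,1)=5147170 f(25,3)=4444750 f(25,5)=3266460 f(25,7)=2042675 f(25,9)=1081550 f(25,11)=480699 f(25,13)=177100 f(25,15)=53130 f(25,17)=12650 f(25,19)=2300 f(25,21)=300 f(25,23)=25 f(25,25)=1
t=26: f(26,-6)=2187185 f(26,-4)=6163885 f(26,-2)=8999900 f(26,0)=10170370 f(26,2)=9591920 f(26,4)=7711210 f(26,6)=5309135 f(26,8)=3124225 f(26,10)=1562249 f(26,12)=657799 f(26,14)=230230 f(26,16)=65780 f(26,18)=14950 f(26,20)=2600 f(26,22)=325 f(26,24)=26 f(26,26)=1
t=27: f(27,-5)=8351070 f(27,-3)=15163785 f(27,-1)=19170270 f(27,1)=19762290 f(27,3)=17303130 f(27,5)=13020345 f(27,7)=8433360 f(27,9)=4686474 f(27,11)=2220048 f(27,13)=888029 f(27,15)=296010 f(27,17)=80730 f(27,19)=17550 f(27,21)=2925 f(27,23)=351 f(27,25)=27 f(27,27)=1
Σ_s f(27,s) = 109396395
P = 109396395/134217728 = 109396395/134217728

Answer: 109396395/134217728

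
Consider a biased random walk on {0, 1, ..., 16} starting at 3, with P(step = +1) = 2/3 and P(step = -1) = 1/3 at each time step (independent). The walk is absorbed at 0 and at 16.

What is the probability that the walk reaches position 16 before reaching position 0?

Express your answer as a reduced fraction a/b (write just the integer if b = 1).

Answer: 57344/65535

Derivation:
Biased walk: p = 2/3, q = 1/3, r = q/p = 1/2
Gambler's ruin: P(hit 16 before 0 | start at 3) = (1 - r^a)/(1 - r^N)
r^3 = 1/8; r^16 = 1/65536
P = (1 - 1/8) / (1 - 1/65536) = 7/8 / 65535/65536 = 57344/65535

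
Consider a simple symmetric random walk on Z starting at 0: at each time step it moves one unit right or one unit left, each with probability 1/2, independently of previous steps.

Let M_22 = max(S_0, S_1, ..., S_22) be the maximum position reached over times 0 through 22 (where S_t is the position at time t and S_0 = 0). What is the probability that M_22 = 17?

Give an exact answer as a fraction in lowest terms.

Let M_22 = max(S_0,...,S_22). Use the reflection principle: for j ≥ 1, #{paths with M_22 ≥ j} = #{S_22 ≥ j} + #{S_22 ≥ j+1}.
By reflection, #{M_22 ≥ 17} = #{S_22 ≥ 17} + #{S_22 ≥ 18} = 254 + 254 = 508.
#{M_22 ≥ 18} = #{S_22 ≥ 18} + #{S_22 ≥ 19} = 254 + 23 = 277.
#{M_22 = 17} = 508 - 277 = 231.
P(M_22 = 17) = 231/4194304 = 231/4194304

Answer: 231/4194304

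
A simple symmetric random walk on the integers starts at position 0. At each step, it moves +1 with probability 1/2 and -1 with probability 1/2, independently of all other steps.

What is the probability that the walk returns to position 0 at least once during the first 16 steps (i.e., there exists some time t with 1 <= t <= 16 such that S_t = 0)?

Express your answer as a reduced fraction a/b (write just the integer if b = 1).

Answer: 26333/32768

Derivation:
Count via complement. Let g(t,s) = #length-t paths at position s with S_1..S_t all ≠ 0.
g(t,s) = g(t-1,s-1) + g(t-1,s+1) for s ≠ 0; g(t,0) = 0.
t=0: g(0,0)=1
t=1: g(1,-1)=1 g(1,1)=1
t=2: g(2,-2)=1 g(2,2)=1
t=3: g(3,-3)=1 g(3,-1)=1 g(3,1)=1 g(3,3)=1
t=4: g(4,-4)=1 g(4,-2)=2 g(4,2)=2 g(4,4)=1
t=5: g(5,-5)=1 g(5,-3)=3 g(5,-1)=2 g(5,1)=2 g(5,3)=3 g(5,5)=1
t=6: g(6,-6)=1 g(6,-4)=4 g(6,-2)=5 g(6,2)=5 g(6,4)=4 g(6,6)=1
t=7: g(7,-7)=1 g(7,-5)=5 g(7,-3)=9 g(7,-1)=5 g(7,1)=5 g(7,3)=9 g(7,5)=5 g(7,7)=1
t=8: g(8,-8)=1 g(8,-6)=6 g(8,-4)=14 g(8,-2)=14 g(8,2)=14 g(8,4)=14 g(8,6)=6 g(8,8)=1
t=9: g(9,-9)=1 g(9,-7)=7 g(9,-5)=20 g(9,-3)=28 g(9,-1)=14 g(9,1)=14 g(9,3)=28 g(9,5)=20 g(9,7)=7 g(9,9)=1
t=10: g(10,-10)=1 g(10,-8)=8 g(10,-6)=27 g(10,-4)=48 g(10,-2)=42 g(10,2)=42 g(10,4)=48 g(10,6)=27 g(10,8)=8 g(10,10)=1
t=11: g(11,-11)=1 g(11,-9)=9 g(11,-7)=35 g(11,-5)=75 g(11,-3)=90 g(11,-1)=42 g(11,1)=42 g(11,3)=90 g(11,5)=75 g(11,7)=35 g(11,9)=9 g(11,11)=1
t=12: g(12,-12)=1 g(12,-10)=10 g(12,-8)=44 g(12,-6)=110 g(12,-4)=165 g(12,-2)=132 g(12,2)=132 g(12,4)=165 g(12,6)=110 g(12,8)=44 g(12,10)=10 g(12,12)=1
t=13: g(13,-13)=1 g(13,-11)=11 g(13,-9)=54 g(13,-7)=154 g(13,-5)=275 g(13,-3)=297 g(13,-1)=132 g(13,1)=132 g(13,3)=297 g(13,5)=275 g(13,7)=154 g(13,9)=54 g(13,11)=11 g(13,13)=1
t=14: g(14,-14)=1 g(14,-12)=12 g(14,-10)=65 g(14,-8)=208 g(14,-6)=429 g(14,-4)=572 g(14,-2)=429 g(14,2)=429 g(14,4)=572 g(14,6)=429 g(14,8)=208 g(14,10)=65 g(14,12)=12 g(14,14)=1
t=15: g(15,-15)=1 g(15,-13)=13 g(15,-11)=77 g(15,-9)=273 g(15,-7)=637 g(15,-5)=1001 g(15,-3)=1001 g(15,-1)=429 g(15,1)=429 g(15,3)=1001 g(15,5)=1001 g(15,7)=637 g(15,9)=273 g(15,11)=77 g(15,13)=13 g(15,15)=1
t=16: g(16,-16)=1 g(16,-14)=14 g(16,-12)=90 g(16,-10)=350 g(16,-8)=910 g(16,-6)=1638 g(16,-4)=2002 g(16,-2)=1430 g(16,2)=1430 g(16,4)=2002 g(16,6)=1638 g(16,8)=910 g(16,10)=350 g(16,12)=90 g(16,14)=14 g(16,16)=1
Paths never hitting 0: Σ_s g(16,s) = 12870
Paths hitting 0: 2^16 - 12870 = 52666
P = 52666/65536 = 26333/32768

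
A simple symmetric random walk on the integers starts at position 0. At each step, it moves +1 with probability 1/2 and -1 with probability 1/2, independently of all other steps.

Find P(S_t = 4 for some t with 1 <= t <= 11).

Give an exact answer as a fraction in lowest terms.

Answer: 29/128

Derivation:
Count via complement. Let g(t,s) = #length-t paths at position s with S_1..S_t all ≠ 4.
g(t,s) = g(t-1,s-1) + g(t-1,s+1) for s ≠ 4; g(t,4) = 0.
t=0: g(0,0)=1
t=1: g(1,-1)=1 g(1,1)=1
t=2: g(2,-2)=1 g(2,0)=2 g(2,2)=1
t=3: g(3,-3)=1 g(3,-1)=3 g(3,1)=3 g(3,3)=1
t=4: g(4,-4)=1 g(4,-2)=4 g(4,0)=6 g(4,2)=4
t=5: g(5,-5)=1 g(5,-3)=5 g(5,-1)=10 g(5,1)=10 g(5,3)=4
t=6: g(6,-6)=1 g(6,-4)=6 g(6,-2)=15 g(6,0)=20 g(6,2)=14
t=7: g(7,-7)=1 g(7,-5)=7 g(7,-3)=21 g(7,-1)=35 g(7,1)=34 g(7,3)=14
t=8: g(8,-8)=1 g(8,-6)=8 g(8,-4)=28 g(8,-2)=56 g(8,0)=69 g(8,2)=48
t=9: g(9,-9)=1 g(9,-7)=9 g(9,-5)=36 g(9,-3)=84 g(9,-1)=125 g(9,1)=117 g(9,3)=48
t=10: g(10,-10)=1 g(10,-8)=10 g(10,-6)=45 g(10,-4)=120 g(10,-2)=209 g(10,0)=242 g(10,2)=165
t=11: g(11,-11)=1 g(11,-9)=11 g(11,-7)=55 g(11,-5)=165 g(11,-3)=329 g(11,-1)=451 g(11,1)=407 g(11,3)=165
Paths never hitting 4: Σ_s g(11,s) = 1584
Paths hitting 4: 2^11 - 1584 = 464
P = 464/2048 = 29/128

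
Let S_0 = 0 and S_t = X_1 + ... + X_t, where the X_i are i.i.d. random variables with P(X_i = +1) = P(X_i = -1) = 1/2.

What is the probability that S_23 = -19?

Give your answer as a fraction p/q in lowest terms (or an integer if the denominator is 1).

To reach position -19 after 23 steps: need 2 steps of +1 and 21 of -1.
Favorable paths: C(23,2) = 253
Total paths: 2^23 = 8388608
P = 253/8388608 = 253/8388608

Answer: 253/8388608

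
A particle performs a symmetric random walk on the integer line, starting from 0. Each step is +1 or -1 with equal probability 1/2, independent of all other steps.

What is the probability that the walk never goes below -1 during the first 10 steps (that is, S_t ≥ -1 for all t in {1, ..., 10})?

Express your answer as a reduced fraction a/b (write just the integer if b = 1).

Answer: 231/512

Derivation:
Let f(t,s) = #length-t paths at position s with S_1..S_t all ≥ -1.
f(t,s) = f(t-1,s-1) + f(t-1,s+1) for s ≥ -1; f(t,s) = 0 for s < -1.
t=0: f(0,0)=1
t=1: f(1,-1)=1 f(1,1)=1
t=2: f(2,0)=2 f(2,2)=1
t=3: f(3,-1)=2 f(3,1)=3 f(3,3)=1
t=4: f(4,0)=5 f(4,2)=4 f(4,4)=1
t=5: f(5,-1)=5 f(5,1)=9 f(5,3)=5 f(5,5)=1
t=6: f(6,0)=14 f(6,2)=14 f(6,4)=6 f(6,6)=1
t=7: f(7,-1)=14 f(7,1)=28 f(7,3)=20 f(7,5)=7 f(7,7)=1
t=8: f(8,0)=42 f(8,2)=48 f(8,4)=27 f(8,6)=8 f(8,8)=1
t=9: f(9,-1)=42 f(9,1)=90 f(9,3)=75 f(9,5)=35 f(9,7)=9 f(9,9)=1
t=10: f(10,0)=132 f(10,2)=165 f(10,4)=110 f(10,6)=44 f(10,8)=10 f(10,10)=1
Σ_s f(10,s) = 462
P = 462/1024 = 231/512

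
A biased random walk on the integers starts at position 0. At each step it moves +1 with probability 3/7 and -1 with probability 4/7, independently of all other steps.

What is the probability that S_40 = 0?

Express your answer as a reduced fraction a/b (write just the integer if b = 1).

Answer: 75495786755410551680752429301760/909543680129861140820205019889143

Derivation:
To be at 0 after 40 steps: need exactly 20 steps of +1 and 20 of -1.
Number of such sequences: C(40,20) = 137846528820
Each has probability (3/7)^20 · (4/7)^20 = 3833759992447475122176/6366805760909027985741435139224001
P = 137846528820 · 3833759992447475122176/6366805760909027985741435139224001 = 75495786755410551680752429301760/909543680129861140820205019889143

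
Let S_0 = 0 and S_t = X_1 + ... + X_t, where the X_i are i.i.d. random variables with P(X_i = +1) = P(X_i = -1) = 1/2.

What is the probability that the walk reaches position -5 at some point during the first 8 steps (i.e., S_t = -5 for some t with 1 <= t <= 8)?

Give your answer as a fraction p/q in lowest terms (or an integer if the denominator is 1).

Answer: 9/128

Derivation:
Count via complement. Let g(t,s) = #length-t paths at position s with S_1..S_t all ≠ -5.
g(t,s) = g(t-1,s-1) + g(t-1,s+1) for s ≠ -5; g(t,-5) = 0.
t=0: g(0,0)=1
t=1: g(1,-1)=1 g(1,1)=1
t=2: g(2,-2)=1 g(2,0)=2 g(2,2)=1
t=3: g(3,-3)=1 g(3,-1)=3 g(3,1)=3 g(3,3)=1
t=4: g(4,-4)=1 g(4,-2)=4 g(4,0)=6 g(4,2)=4 g(4,4)=1
t=5: g(5,-3)=5 g(5,-1)=10 g(5,1)=10 g(5,3)=5 g(5,5)=1
t=6: g(6,-4)=5 g(6,-2)=15 g(6,0)=20 g(6,2)=15 g(6,4)=6 g(6,6)=1
t=7: g(7,-3)=20 g(7,-1)=35 g(7,1)=35 g(7,3)=21 g(7,5)=7 g(7,7)=1
t=8: g(8,-4)=20 g(8,-2)=55 g(8,0)=70 g(8,2)=56 g(8,4)=28 g(8,6)=8 g(8,8)=1
Paths never hitting -5: Σ_s g(8,s) = 238
Paths hitting -5: 2^8 - 238 = 18
P = 18/256 = 9/128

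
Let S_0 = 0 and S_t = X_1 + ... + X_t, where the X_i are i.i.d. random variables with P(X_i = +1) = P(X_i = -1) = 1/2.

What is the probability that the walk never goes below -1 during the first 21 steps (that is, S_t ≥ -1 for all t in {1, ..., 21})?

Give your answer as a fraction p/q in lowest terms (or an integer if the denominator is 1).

Let f(t,s) = #length-t paths at position s with S_1..S_t all ≥ -1.
f(t,s) = f(t-1,s-1) + f(t-1,s+1) for s ≥ -1; f(t,s) = 0 for s < -1.
t=0: f(0,0)=1
t=1: f(1,-1)=1 f(1,1)=1
t=2: f(2,0)=2 f(2,2)=1
t=3: f(3,-1)=2 f(3,1)=3 f(3,3)=1
t=4: f(4,0)=5 f(4,2)=4 f(4,4)=1
t=5: f(5,-1)=5 f(5,1)=9 f(5,3)=5 f(5,5)=1
t=6: f(6,0)=14 f(6,2)=14 f(6,4)=6 f(6,6)=1
t=7: f(7,-1)=14 f(7,1)=28 f(7,3)=20 f(7,5)=7 f(7,7)=1
t=8: f(8,0)=42 f(8,2)=48 f(8,4)=27 f(8,6)=8 f(8,8)=1
t=9: f(9,-1)=42 f(9,1)=90 f(9,3)=75 f(9,5)=35 f(9,7)=9 f(9,9)=1
t=10: f(10,0)=132 f(10,2)=165 f(10,4)=110 f(10,6)=44 f(10,8)=10 f(10,10)=1
t=11: f(11,-1)=132 f(11,1)=297 f(11,3)=275 f(11,5)=154 f(11,7)=54 f(11,9)=11 f(11,11)=1
t=12: f(12,0)=429 f(12,2)=572 f(12,4)=429 f(12,6)=208 f(12,8)=65 f(12,10)=12 f(12,12)=1
t=13: f(13,-1)=429 f(13,1)=1001 f(13,3)=1001 f(13,5)=637 f(13,7)=273 f(13,9)=77 f(13,11)=13 f(13,13)=1
t=14: f(14,0)=1430 f(14,2)=2002 f(14,4)=1638 f(14,6)=910 f(14,8)=350 f(14,10)=90 f(14,12)=14 f(14,14)=1
t=15: f(15,-1)=1430 f(15,1)=3432 f(15,3)=3640 f(15,5)=2548 f(15,7)=1260 f(15,9)=440 f(15,11)=104 f(15,13)=15 f(15,15)=1
t=16: f(16,0)=4862 f(16,2)=7072 f(16,4)=6188 f(16,6)=3808 f(16,8)=1700 f(16,10)=544 f(16,12)=119 f(16,14)=16 f(16,16)=1
t=17: f(17,-1)=4862 f(17,1)=11934 f(17,3)=13260 f(17,5)=9996 f(17,7)=5508 f(17,9)=2244 f(17,11)=663 f(17,13)=135 f(17,15)=17 f(17,17)=1
t=18: f(18,0)=16796 f(18,2)=25194 f(18,4)=23256 f(18,6)=15504 f(18,8)=7752 f(18,10)=2907 f(18,12)=798 f(18,14)=152 f(18,16)=18 f(18,18)=1
t=19: f(19,-1)=16796 f(19,1)=41990 f(19,3)=48450 f(19,5)=38760 f(19,7)=23256 f(19,9)=10659 f(19,11)=3705 f(19,13)=950 f(19,15)=170 f(19,17)=19 f(19,19)=1
t=20: f(20,0)=58786 f(20,2)=90440 f(20,4)=87210 f(20,6)=62016 f(20,8)=33915 f(20,10)=14364 f(20,12)=4655 f(20,14)=1120 f(20,16)=189 f(20,18)=20 f(20,20)=1
t=21: f(21,-1)=58786 f(21,1)=149226 f(21,3)=177650 f(21,5)=149226 f(21,7)=95931 f(21,9)=48279 f(21,11)=19019 f(21,13)=5775 f(21,15)=1309 f(21,17)=209 f(21,19)=21 f(21,21)=1
Σ_s f(21,s) = 705432
P = 705432/2097152 = 88179/262144

Answer: 88179/262144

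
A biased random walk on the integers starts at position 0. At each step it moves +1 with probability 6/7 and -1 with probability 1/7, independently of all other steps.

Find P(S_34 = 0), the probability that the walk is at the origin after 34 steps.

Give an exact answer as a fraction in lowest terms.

To be at 0 after 34 steps: need exactly 17 steps of +1 and 17 of -1.
Number of such sequences: C(34,17) = 2333606220
Each has probability (6/7)^17 · (1/7)^17 = 16926659444736/54116956037952111668959660849
P = 2333606220 · 16926659444736/54116956037952111668959660849 = 39500157764057675857920/54116956037952111668959660849

Answer: 39500157764057675857920/54116956037952111668959660849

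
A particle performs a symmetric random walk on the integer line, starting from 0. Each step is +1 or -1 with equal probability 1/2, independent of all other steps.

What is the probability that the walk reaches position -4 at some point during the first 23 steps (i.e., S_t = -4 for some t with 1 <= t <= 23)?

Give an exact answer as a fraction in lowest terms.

Answer: 106135/262144

Derivation:
Count via complement. Let g(t,s) = #length-t paths at position s with S_1..S_t all ≠ -4.
g(t,s) = g(t-1,s-1) + g(t-1,s+1) for s ≠ -4; g(t,-4) = 0.
t=0: g(0,0)=1
t=1: g(1,-1)=1 g(1,1)=1
t=2: g(2,-2)=1 g(2,0)=2 g(2,2)=1
t=3: g(3,-3)=1 g(3,-1)=3 g(3,1)=3 g(3,3)=1
t=4: g(4,-2)=4 g(4,0)=6 g(4,2)=4 g(4,4)=1
t=5: g(5,-3)=4 g(5,-1)=10 g(5,1)=10 g(5,3)=5 g(5,5)=1
t=6: g(6,-2)=14 g(6,0)=20 g(6,2)=15 g(6,4)=6 g(6,6)=1
t=7: g(7,-3)=14 g(7,-1)=34 g(7,1)=35 g(7,3)=21 g(7,5)=7 g(7,7)=1
t=8: g(8,-2)=48 g(8,0)=69 g(8,2)=56 g(8,4)=28 g(8,6)=8 g(8,8)=1
t=9: g(9,-3)=48 g(9,-1)=117 g(9,1)=125 g(9,3)=84 g(9,5)=36 g(9,7)=9 g(9,9)=1
t=10: g(10,-2)=165 g(10,0)=242 g(10,2)=209 g(10,4)=120 g(10,6)=45 g(10,8)=10 g(10,10)=1
t=11: g(11,-3)=165 g(11,-1)=407 g(11,1)=451 g(11,3)=329 g(11,5)=165 g(11,7)=55 g(11,9)=11 g(11,11)=1
t=12: g(12,-2)=572 g(12,0)=858 g(12,2)=780 g(12,4)=494 g(12,6)=220 g(12,8)=66 g(12,10)=12 g(12,12)=1
t=13: g(13,-3)=572 g(13,-1)=1430 g(13,1)=1638 g(13,3)=1274 g(13,5)=714 g(13,7)=286 g(13,9)=78 g(13,11)=13 g(13,13)=1
t=14: g(14,-2)=2002 g(14,0)=3068 g(14,2)=2912 g(14,4)=1988 g(14,6)=1000 g(14,8)=364 g(14,10)=91 g(14,12)=14 g(14,14)=1
t=15: g(15,-3)=2002 g(15,-1)=5070 g(15,1)=5980 g(15,3)=4900 g(15,5)=2988 g(15,7)=1364 g(15,9)=455 g(15,11)=105 g(15,13)=15 g(15,15)=1
t=16: g(16,-2)=7072 g(16,0)=11050 g(16,2)=10880 g(16,4)=7888 g(16,6)=4352 g(16,8)=1819 g(16,10)=560 g(16,12)=120 g(16,14)=16 g(16,16)=1
t=17: g(17,-3)=7072 g(17,-1)=18122 g(17,1)=21930 g(17,3)=18768 g(17,5)=12240 g(17,7)=6171 g(17,9)=2379 g(17,11)=680 g(17,13)=136 g(17,15)=17 g(17,17)=1
t=18: g(18,-2)=25194 g(18,0)=40052 g(18,2)=40698 g(18,4)=31008 g(18,6)=18411 g(18,8)=8550 g(18,10)=3059 g(18,12)=816 g(18,14)=153 g(18,16)=18 g(18,18)=1
t=19: g(19,-3)=25194 g(19,-1)=65246 g(19,1)=80750 g(19,3)=71706 g(19,5)=49419 g(19,7)=26961 g(19,9)=11609 g(19,11)=3875 g(19,13)=969 g(19,15)=171 g(19,17)=19 g(19,19)=1
t=20: g(20,-2)=90440 g(20,0)=145996 g(20,2)=152456 g(20,4)=121125 g(20,6)=76380 g(20,8)=38570 g(20,10)=15484 g(20,12)=4844 g(20,14)=1140 g(20,16)=190 g(20,18)=20 g(20,20)=1
t=21: g(21,-3)=90440 g(21,-1)=236436 g(21,1)=298452 g(21,3)=273581 g(21,5)=197505 g(21,7)=114950 g(21,9)=54054 g(21,11)=20328 g(21,13)=5984 g(21,15)=1330 g(21,17)=210 g(21,19)=21 g(21,21)=1
t=22: g(22,-2)=326876 g(22,0)=534888 g(22,2)=572033 g(22,4)=471086 g(22,6)=312455 g(22,8)=169004 g(22,10)=74382 g(22,12)=26312 g(22,14)=7314 g(22,16)=1540 g(22,18)=231 g(22,20)=22 g(22,22)=1
t=23: g(23,-3)=326876 g(23,-1)=861764 g(23,1)=1106921 g(23,3)=1043119 g(23,5)=783541 g(23,7)=481459 g(23,9)=243386 g(23,11)=100694 g(23,13)=33626 g(23,15)=8854 g(23,17)=1771 g(23,19)=253 g(23,21)=23 g(23,23)=1
Paths never hitting -4: Σ_s g(23,s) = 4992288
Paths hitting -4: 2^23 - 4992288 = 3396320
P = 3396320/8388608 = 106135/262144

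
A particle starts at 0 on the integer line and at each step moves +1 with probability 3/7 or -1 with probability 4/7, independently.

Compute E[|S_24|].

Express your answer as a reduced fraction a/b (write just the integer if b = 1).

Answer: 130867139837419775592/27368747340080916343

Derivation:
S_24 takes values m ≡ 0 (mod 2) with |m| ≤ 24; P(S_24=m) = C(24,(24+m)/2) · (3/7)^((24+m)/2) · (4/7)^((24-m)/2).
Distribution: P(S=-24)=281474976710656/191581231380566414401, P(S=-22)=5066549580791808/191581231380566414401, P(S=-20)=43698990134329344/191581231380566414401, P(S=-18)=240344445738811392/191581231380566414401, P(S=-16)=135193750728081408/27368747340080916343, P(S=-14)=405581252184244224/27368747340080916343, P(S=-12)=963255473937580032/27368747340080916343, P(S=-10)=13003948898157330432/191581231380566414401, P(S=-8)=20725043556438245376/191581231380566414401, P(S=-6)=27633391408584327168/191581231380566414401, P(S=-4)=31087565334657368064/191581231380566414401, P(S=-2)=4239213454726004736/27368747340080916343, P(S=0)=3444360931964878848/27368747340080916343, P(S=2)=2384557568283377664/27368747340080916343, P(S=4)=9836299969168932864/191581231380566414401, P(S=6)=4918149984584466432/191581231380566414401, P(S=8)=2074844524746571776/191581231380566414401, P(S=10)=732298067557613568/191581231380566414401, P(S=12)=30512419481567232/27368747340080916343, P(S=14)=7226625666686976/27368747340080916343, P(S=16)=1354992312503808/27368747340080916343, P(S=18)=1354992312503808/191581231380566414401, P(S=20)=138578759233344/191581231380566414401, P(S=22)=9037745167392/191581231380566414401, P(S=24)=282429536481/191581231380566414401
E[|S_24|] = Σ_m |m|·P(S_24=m) = 130867139837419775592/27368747340080916343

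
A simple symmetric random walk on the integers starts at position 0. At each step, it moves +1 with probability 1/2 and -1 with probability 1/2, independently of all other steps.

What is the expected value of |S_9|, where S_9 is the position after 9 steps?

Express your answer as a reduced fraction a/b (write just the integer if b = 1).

S_9 takes values m ≡ 1 (mod 2) with |m| ≤ 9; P(S_9=m) = C(9,(9+m)/2)/2^9.
Total paths: 2^9 = 512
Distribution: P(S=-9)=1/512, P(S=-7)=9/512, P(S=-5)=36/512, P(S=-3)=84/512, P(S=-1)=126/512, P(S=1)=126/512, P(S=3)=84/512, P(S=5)=36/512, P(S=7)=9/512, P(S=9)=1/512
E[|S_9|] = Σ_m |m|·P(S_9=m) = 1260/512 = 315/128

Answer: 315/128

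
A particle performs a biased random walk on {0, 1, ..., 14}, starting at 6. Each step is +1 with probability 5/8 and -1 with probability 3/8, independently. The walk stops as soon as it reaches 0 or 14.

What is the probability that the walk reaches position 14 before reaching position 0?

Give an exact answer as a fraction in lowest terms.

Biased walk: p = 5/8, q = 3/8, r = q/p = 3/5
Gambler's ruin: P(hit 14 before 0 | start at 6) = (1 - r^a)/(1 - r^N)
r^6 = 729/15625; r^14 = 4782969/6103515625
P = (1 - 729/15625) / (1 - 4782969/6103515625) = 14896/15625 / 6098732656/6103515625 = 363671875/381170791

Answer: 363671875/381170791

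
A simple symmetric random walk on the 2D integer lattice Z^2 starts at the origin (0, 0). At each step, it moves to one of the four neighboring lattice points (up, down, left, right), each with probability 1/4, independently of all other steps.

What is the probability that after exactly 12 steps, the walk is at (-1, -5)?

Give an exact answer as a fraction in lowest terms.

Let h be the number of horizontal steps (so 12-h are vertical). To end at (-1,-5) need (h-1)/2 right-steps and ((12-h)-5)/2 up-steps.
Sum over h with 1 ≤ h ≤ 7, h ≡ 1 (mod 2), 12-h ≡ 1 (mod 2):
h=1: C(12,1)·C(1,0)·C(11,3) = 12·1·165 = 1980
h=3: C(12,3)·C(3,1)·C(9,2) = 220·3·36 = 23760
h=5: C(12,5)·C(5,2)·C(7,1) = 792·10·7 = 55440
h=7: C(12,7)·C(7,3)·C(5,0) = 792·35·1 = 27720
Total favorable: 108900
Total paths: 4^12 = 16777216
P = 108900/16777216 = 27225/4194304

Answer: 27225/4194304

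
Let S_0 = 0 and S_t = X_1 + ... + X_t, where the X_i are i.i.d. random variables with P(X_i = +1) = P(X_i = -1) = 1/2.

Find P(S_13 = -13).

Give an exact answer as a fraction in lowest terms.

To reach position -13 after 13 steps: need 0 steps of +1 and 13 of -1.
Favorable paths: C(13,0) = 1
Total paths: 2^13 = 8192
P = 1/8192 = 1/8192

Answer: 1/8192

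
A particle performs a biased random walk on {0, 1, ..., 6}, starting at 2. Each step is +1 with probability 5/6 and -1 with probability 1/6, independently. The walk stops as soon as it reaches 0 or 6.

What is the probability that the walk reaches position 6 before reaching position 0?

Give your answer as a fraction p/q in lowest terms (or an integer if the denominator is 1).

Biased walk: p = 5/6, q = 1/6, r = q/p = 1/5
Gambler's ruin: P(hit 6 before 0 | start at 2) = (1 - r^a)/(1 - r^N)
r^2 = 1/25; r^6 = 1/15625
P = (1 - 1/25) / (1 - 1/15625) = 24/25 / 15624/15625 = 625/651

Answer: 625/651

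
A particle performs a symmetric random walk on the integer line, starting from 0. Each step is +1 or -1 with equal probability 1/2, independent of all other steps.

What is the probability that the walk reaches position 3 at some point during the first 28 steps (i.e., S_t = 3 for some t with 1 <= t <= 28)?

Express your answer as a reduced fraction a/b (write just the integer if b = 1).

Count via complement. Let g(t,s) = #length-t paths at position s with S_1..S_t all ≠ 3.
g(t,s) = g(t-1,s-1) + g(t-1,s+1) for s ≠ 3; g(t,3) = 0.
t=0: g(0,0)=1
t=1: g(1,-1)=1 g(1,1)=1
t=2: g(2,-2)=1 g(2,0)=2 g(2,2)=1
t=3: g(3,-3)=1 g(3,-1)=3 g(3,1)=3
t=4: g(4,-4)=1 g(4,-2)=4 g(4,0)=6 g(4,2)=3
t=5: g(5,-5)=1 g(5,-3)=5 g(5,-1)=10 g(5,1)=9
t=6: g(6,-6)=1 g(6,-4)=6 g(6,-2)=15 g(6,0)=19 g(6,2)=9
t=7: g(7,-7)=1 g(7,-5)=7 g(7,-3)=21 g(7,-1)=34 g(7,1)=28
t=8: g(8,-8)=1 g(8,-6)=8 g(8,-4)=28 g(8,-2)=55 g(8,0)=62 g(8,2)=28
t=9: g(9,-9)=1 g(9,-7)=9 g(9,-5)=36 g(9,-3)=83 g(9,-1)=117 g(9,1)=90
t=10: g(10,-10)=1 g(10,-8)=10 g(10,-6)=45 g(10,-4)=119 g(10,-2)=200 g(10,0)=207 g(10,2)=90
t=11: g(11,-11)=1 g(11,-9)=11 g(11,-7)=55 g(11,-5)=164 g(11,-3)=319 g(11,-1)=407 g(11,1)=297
t=12: g(12,-12)=1 g(12,-10)=12 g(12,-8)=66 g(12,-6)=219 g(12,-4)=483 g(12,-2)=726 g(12,0)=704 g(12,2)=297
t=13: g(13,-13)=1 g(13,-11)=13 g(13,-9)=78 g(13,-7)=285 g(13,-5)=702 g(13,-3)=1209 g(13,-1)=1430 g(13,1)=1001
t=14: g(14,-14)=1 g(14,-12)=14 g(14,-10)=91 g(14,-8)=363 g(14,-6)=987 g(14,-4)=1911 g(14,-2)=2639 g(14,0)=2431 g(14,2)=1001
t=15: g(15,-15)=1 g(15,-13)=15 g(15,-11)=105 g(15,-9)=454 g(15,-7)=1350 g(15,-5)=2898 g(15,-3)=4550 g(15,-1)=5070 g(15,1)=3432
t=16: g(16,-16)=1 g(16,-14)=16 g(16,-12)=120 g(16,-10)=559 g(16,-8)=1804 g(16,-6)=4248 g(16,-4)=7448 g(16,-2)=9620 g(16,0)=8502 g(16,2)=3432
t=17: g(17,-17)=1 g(17,-15)=17 g(17,-13)=136 g(17,-11)=679 g(17,-9)=2363 g(17,-7)=6052 g(17,-5)=11696 g(17,-3)=17068 g(17,-1)=18122 g(17,1)=11934
t=18: g(18,-18)=1 g(18,-16)=18 g(18,-14)=153 g(18,-12)=815 g(18,-10)=3042 g(18,-8)=8415 g(18,-6)=17748 g(18,-4)=28764 g(18,-2)=35190 g(18,0)=30056 g(18,2)=11934
t=19: g(19,-19)=1 g(19,-17)=19 g(19,-15)=171 g(19,-13)=968 g(19,-11)=3857 g(19,-9)=11457 g(19,-7)=26163 g(19,-5)=46512 g(19,-3)=63954 g(19,-1)=65246 g(19,1)=41990
t=20: g(20,-20)=1 g(20,-18)=20 g(20,-16)=190 g(20,-14)=1139 g(20,-12)=4825 g(20,-10)=15314 g(20,-8)=37620 g(20,-6)=72675 g(20,-4)=110466 g(20,-2)=129200 g(20,0)=107236 g(20,2)=41990
t=21: g(21,-21)=1 g(21,-19)=21 g(21,-17)=210 g(21,-15)=1329 g(21,-13)=5964 g(21,-11)=20139 g(21,-9)=52934 g(21,-7)=110295 g(21,-5)=183141 g(21,-3)=239666 g(21,-1)=236436 g(21,1)=149226
t=22: g(22,-22)=1 g(22,-20)=22 g(22,-18)=231 g(22,-16)=1539 g(22,-14)=7293 g(22,-12)=26103 g(22,-10)=73073 g(22,-8)=163229 g(22,-6)=293436 g(22,-4)=422807 g(22,-2)=476102 g(22,0)=385662 g(22,2)=149226
t=23: g(23,-23)=1 g(23,-21)=23 g(23,-19)=253 g(23,-17)=1770 g(23,-15)=8832 g(23,-13)=33396 g(23,-11)=99176 g(23,-9)=236302 g(23,-7)=456665 g(23,-5)=716243 g(23,-3)=898909 g(23,-1)=861764 g(23,1)=534888
t=24: g(24,-24)=1 g(24,-22)=24 g(24,-20)=276 g(24,-18)=2023 g(24,-16)=10602 g(24,-14)=42228 g(24,-12)=132572 g(24,-10)=335478 g(24,-8)=692967 g(24,-6)=1172908 g(24,-4)=1615152 g(24,-2)=1760673 g(24,0)=1396652 g(24,2)=534888
t=25: g(25,-25)=1 g(25,-23)=25 g(25,-21)=300 g(25,-19)=2299 g(25,-17)=12625 g(25,-15)=52830 g(25,-13)=174800 g(25,-11)=468050 g(25,-9)=1028445 g(25,-7)=1865875 g(25,-5)=2788060 g(25,-3)=3375825 g(25,-1)=3157325 g(25,1)=1931540
t=26: g(26,-26)=1 g(26,-24)=26 g(26,-22)=325 g(26,-20)=2599 g(26,-18)=14924 g(26,-16)=65455 g(26,-14)=227630 g(26,-12)=642850 g(26,-10)=1496495 g(26,-8)=2894320 g(26,-6)=4653935 g(26,-4)=6163885 g(26,-2)=6533150 g(26,0)=5088865 g(26,2)=1931540
t=27: g(27,-27)=1 g(27,-25)=27 g(27,-23)=351 g(27,-21)=2924 g(27,-19)=17523 g(27,-17)=80379 g(27,-15)=293085 g(27,-13)=870480 g(27,-11)=2139345 g(27,-9)=4390815 g(27,-7)=7548255 g(27,-5)=10817820 g(27,-3)=12697035 g(27,-1)=11622015 g(27,1)=7020405
t=28: g(28,-28)=1 g(28,-26)=28 g(28,-24)=378 g(28,-22)=3275 g(28,-20)=20447 g(28,-18)=97902 g(28,-16)=373464 g(28,-14)=1163565 g(28,-12)=3009825 g(28,-10)=6530160 g(28,-8)=11939070 g(28,-6)=18366075 g(28,-4)=23514855 g(28,-2)=24319050 g(28,0)=18642420 g(28,2)=7020405
Paths never hitting 3: Σ_s g(28,s) = 115000920
Paths hitting 3: 2^28 - 115000920 = 153434536
P = 153434536/268435456 = 19179317/33554432

Answer: 19179317/33554432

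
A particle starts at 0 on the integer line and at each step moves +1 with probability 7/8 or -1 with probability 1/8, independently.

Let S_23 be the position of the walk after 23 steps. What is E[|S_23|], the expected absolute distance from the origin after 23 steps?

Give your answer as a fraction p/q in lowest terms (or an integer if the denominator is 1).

Answer: 159103287311842651017/9223372036854775808

Derivation:
S_23 takes values m ≡ 1 (mod 2) with |m| ≤ 23; P(S_23=m) = C(23,(23+m)/2) · (7/8)^((23+m)/2) · (1/8)^((23-m)/2).
Distribution: P(S=-23)=1/590295810358705651712, P(S=-21)=161/590295810358705651712, P(S=-19)=12397/590295810358705651712, P(S=-17)=607453/590295810358705651712, P(S=-15)=21260855/590295810358705651712, P(S=-13)=565538743/590295810358705651712, P(S=-11)=11876313603/590295810358705651712, P(S=-9)=201897331251/590295810358705651712, P(S=-7)=1413281318757/295147905179352825856, P(S=-5)=16488282052165/295147905179352825856, P(S=-3)=161585164111217/295147905179352825856, P(S=-1)=1336749994010977/295147905179352825856, P(S=1)=9357249958076839/295147905179352825856, P(S=3)=55423711290147431/295147905179352825856, P(S=5)=277118556450737155/295147905179352825856, P(S=7)=1163897937093096051/295147905179352825856, P(S=9)=8147285559651672357/590295810358705651712, P(S=11)=23483352495466585029/590295810358705651712, P(S=13)=54794489156088698401/590295810358705651712, P(S=15)=100937216866479181265/590295810358705651712, P(S=17)=141312103613070853771/590295810358705651712, P(S=19)=141312103613070853771/590295810358705651712, P(S=21)=89925884117408725127/590295810358705651712, P(S=23)=27368747340080916343/590295810358705651712
E[|S_23|] = Σ_m |m|·P(S_23=m) = 159103287311842651017/9223372036854775808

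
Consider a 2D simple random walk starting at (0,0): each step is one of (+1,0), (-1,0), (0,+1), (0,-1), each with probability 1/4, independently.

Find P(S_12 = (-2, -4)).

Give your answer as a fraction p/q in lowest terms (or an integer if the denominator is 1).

Let h be the number of horizontal steps (so 12-h are vertical). To end at (-2,-4) need (h-2)/2 right-steps and ((12-h)-4)/2 up-steps.
Sum over h with 2 ≤ h ≤ 8, h ≡ 0 (mod 2), 12-h ≡ 0 (mod 2):
h=2: C(12,2)·C(2,0)·C(10,3) = 66·1·120 = 7920
h=4: C(12,4)·C(4,1)·C(8,2) = 495·4·28 = 55440
h=6: C(12,6)·C(6,2)·C(6,1) = 924·15·6 = 83160
h=8: C(12,8)·C(8,3)·C(4,0) = 495·56·1 = 27720
Total favorable: 174240
Total paths: 4^12 = 16777216
P = 174240/16777216 = 5445/524288

Answer: 5445/524288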